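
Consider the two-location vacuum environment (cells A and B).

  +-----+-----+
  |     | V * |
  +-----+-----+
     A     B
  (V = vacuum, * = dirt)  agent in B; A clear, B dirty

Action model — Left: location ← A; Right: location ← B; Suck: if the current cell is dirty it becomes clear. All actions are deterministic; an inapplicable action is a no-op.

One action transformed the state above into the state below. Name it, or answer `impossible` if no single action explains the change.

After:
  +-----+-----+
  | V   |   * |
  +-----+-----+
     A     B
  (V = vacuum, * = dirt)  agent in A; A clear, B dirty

Left

try  Left: in A — A clear, B dirty  ← match
try Right: in B — A clear, B dirty
try  Suck: in B — A clear, B clear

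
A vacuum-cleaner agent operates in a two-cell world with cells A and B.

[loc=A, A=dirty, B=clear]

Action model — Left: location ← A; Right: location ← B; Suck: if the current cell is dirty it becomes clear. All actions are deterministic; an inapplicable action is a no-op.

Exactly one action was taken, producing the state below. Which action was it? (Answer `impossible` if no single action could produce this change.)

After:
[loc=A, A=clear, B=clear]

Suck

try  Left: <A|dirty|clear>
try Right: <B|dirty|clear>
try  Suck: <A|clear|clear>  ← match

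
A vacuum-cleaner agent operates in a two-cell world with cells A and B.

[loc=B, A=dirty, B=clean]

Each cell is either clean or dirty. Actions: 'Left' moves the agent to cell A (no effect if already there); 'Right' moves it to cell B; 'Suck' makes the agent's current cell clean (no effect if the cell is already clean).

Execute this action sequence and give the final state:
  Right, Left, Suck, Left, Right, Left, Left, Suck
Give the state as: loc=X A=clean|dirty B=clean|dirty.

1) do Right; now loc=B A=dirty B=clean
2) do Left; now loc=A A=dirty B=clean
3) do Suck; now loc=A A=clean B=clean
4) do Left; now loc=A A=clean B=clean
5) do Right; now loc=B A=clean B=clean
6) do Left; now loc=A A=clean B=clean
7) do Left; now loc=A A=clean B=clean
8) do Suck; now loc=A A=clean B=clean

loc=A A=clean B=clean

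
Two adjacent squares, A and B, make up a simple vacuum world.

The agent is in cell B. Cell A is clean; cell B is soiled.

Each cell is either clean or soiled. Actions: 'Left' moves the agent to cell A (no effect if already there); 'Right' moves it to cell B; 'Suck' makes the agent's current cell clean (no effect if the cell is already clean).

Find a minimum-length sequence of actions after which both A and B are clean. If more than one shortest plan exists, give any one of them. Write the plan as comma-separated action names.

Suck

step 1/1 (Suck): in B — A clean, B clean
min 1: B is soiled, one Suck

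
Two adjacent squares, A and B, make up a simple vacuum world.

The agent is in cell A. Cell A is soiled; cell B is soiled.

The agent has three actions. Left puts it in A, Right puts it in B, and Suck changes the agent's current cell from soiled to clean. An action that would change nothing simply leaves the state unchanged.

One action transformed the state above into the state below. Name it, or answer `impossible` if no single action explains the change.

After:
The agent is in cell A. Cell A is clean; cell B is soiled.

Suck

try  Left: in A — A soiled, B soiled
try Right: in B — A soiled, B soiled
try  Suck: in A — A clean, B soiled  ← match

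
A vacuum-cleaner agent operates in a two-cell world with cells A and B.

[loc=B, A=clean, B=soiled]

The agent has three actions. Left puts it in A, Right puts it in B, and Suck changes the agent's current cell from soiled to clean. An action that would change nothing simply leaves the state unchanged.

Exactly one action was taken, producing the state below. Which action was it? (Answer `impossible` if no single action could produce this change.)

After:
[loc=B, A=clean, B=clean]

try  Left: loc=A A=clean B=soiled
try Right: loc=B A=clean B=soiled
try  Suck: loc=B A=clean B=clean  ← match

Suck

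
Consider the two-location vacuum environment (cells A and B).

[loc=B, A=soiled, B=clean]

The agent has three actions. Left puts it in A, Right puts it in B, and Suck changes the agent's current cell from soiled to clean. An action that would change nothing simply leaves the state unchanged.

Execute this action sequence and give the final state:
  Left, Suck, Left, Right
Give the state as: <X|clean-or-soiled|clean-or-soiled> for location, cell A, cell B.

t=1 Left ⇒ <A|soiled|clean>
t=2 Suck ⇒ <A|clean|clean>
t=3 Left ⇒ <A|clean|clean>
t=4 Right ⇒ <B|clean|clean>

<B|clean|clean>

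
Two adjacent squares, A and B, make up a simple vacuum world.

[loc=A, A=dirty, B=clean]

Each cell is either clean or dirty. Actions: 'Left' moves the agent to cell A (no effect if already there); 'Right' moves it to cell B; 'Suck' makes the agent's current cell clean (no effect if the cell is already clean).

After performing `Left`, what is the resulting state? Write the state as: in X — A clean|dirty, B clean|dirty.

in A — A dirty, B clean

start: in A — A dirty, B clean
Left (#1): in A — A dirty, B clean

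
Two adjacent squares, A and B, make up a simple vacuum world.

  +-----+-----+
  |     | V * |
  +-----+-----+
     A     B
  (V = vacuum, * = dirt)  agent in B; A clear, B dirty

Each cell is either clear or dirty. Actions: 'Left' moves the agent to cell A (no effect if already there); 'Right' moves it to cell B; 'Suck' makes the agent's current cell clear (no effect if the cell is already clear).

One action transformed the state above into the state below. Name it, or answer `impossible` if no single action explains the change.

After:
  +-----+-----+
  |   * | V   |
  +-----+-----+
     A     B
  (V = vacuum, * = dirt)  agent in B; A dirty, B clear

try  Left: in A — A clear, B dirty
try Right: in B — A clear, B dirty
try  Suck: in B — A clear, B clear
no single action produces the after-state

impossible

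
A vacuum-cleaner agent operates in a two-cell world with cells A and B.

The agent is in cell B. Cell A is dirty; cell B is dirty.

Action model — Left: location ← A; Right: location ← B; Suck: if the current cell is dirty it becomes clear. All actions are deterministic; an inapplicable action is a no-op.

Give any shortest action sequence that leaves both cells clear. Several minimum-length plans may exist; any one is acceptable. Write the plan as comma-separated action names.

Suck, Left, Suck

step 1/3 (Suck): in B — A dirty, B clear
step 2/3 (Left): in A — A dirty, B clear
step 3/3 (Suck): in A — A clear, B clear
min 3: Suck B + move + Suck A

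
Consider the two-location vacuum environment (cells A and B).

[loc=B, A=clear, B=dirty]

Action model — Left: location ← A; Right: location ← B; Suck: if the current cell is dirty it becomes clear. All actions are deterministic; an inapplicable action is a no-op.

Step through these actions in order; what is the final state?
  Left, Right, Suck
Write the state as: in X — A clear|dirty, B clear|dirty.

in B — A clear, B clear

1. Left → in A — A clear, B dirty
2. Right → in B — A clear, B dirty
3. Suck → in B — A clear, B clear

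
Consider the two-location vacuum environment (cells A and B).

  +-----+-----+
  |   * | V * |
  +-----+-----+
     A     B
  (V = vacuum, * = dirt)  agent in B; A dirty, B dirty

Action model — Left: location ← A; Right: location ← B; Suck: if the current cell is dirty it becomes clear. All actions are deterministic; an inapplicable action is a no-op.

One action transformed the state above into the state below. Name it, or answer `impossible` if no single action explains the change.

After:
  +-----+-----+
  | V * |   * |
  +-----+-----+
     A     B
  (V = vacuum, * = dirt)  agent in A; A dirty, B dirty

Left

try  Left: <A|dirty|dirty>  ← match
try Right: <B|dirty|dirty>
try  Suck: <B|dirty|clear>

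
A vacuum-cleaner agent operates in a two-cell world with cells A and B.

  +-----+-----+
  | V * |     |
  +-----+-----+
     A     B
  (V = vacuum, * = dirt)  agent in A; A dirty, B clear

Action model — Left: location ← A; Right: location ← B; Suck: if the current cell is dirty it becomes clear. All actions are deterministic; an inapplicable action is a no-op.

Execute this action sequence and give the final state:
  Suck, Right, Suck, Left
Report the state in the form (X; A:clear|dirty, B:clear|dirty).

(A; A:clear, B:clear)

1. Suck → (A; A:clear, B:clear)
2. Right → (B; A:clear, B:clear)
3. Suck → (B; A:clear, B:clear)
4. Left → (A; A:clear, B:clear)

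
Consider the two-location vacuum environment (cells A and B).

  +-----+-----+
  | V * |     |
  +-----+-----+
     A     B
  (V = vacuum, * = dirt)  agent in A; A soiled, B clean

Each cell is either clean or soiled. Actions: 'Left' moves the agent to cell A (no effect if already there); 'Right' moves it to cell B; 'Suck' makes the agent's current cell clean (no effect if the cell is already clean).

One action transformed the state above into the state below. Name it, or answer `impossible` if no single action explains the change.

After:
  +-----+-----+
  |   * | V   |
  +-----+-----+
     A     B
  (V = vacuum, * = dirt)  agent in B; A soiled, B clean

Right

try  Left: loc=A A=soiled B=clean
try Right: loc=B A=soiled B=clean  ← match
try  Suck: loc=A A=clean B=clean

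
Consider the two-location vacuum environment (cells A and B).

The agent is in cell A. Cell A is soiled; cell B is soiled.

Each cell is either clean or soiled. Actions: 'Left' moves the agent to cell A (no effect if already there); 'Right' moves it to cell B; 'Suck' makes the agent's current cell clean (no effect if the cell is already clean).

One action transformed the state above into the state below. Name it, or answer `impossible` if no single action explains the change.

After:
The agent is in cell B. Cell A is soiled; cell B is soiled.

try  Left: in A — A soiled, B soiled
try Right: in B — A soiled, B soiled  ← match
try  Suck: in A — A clean, B soiled

Right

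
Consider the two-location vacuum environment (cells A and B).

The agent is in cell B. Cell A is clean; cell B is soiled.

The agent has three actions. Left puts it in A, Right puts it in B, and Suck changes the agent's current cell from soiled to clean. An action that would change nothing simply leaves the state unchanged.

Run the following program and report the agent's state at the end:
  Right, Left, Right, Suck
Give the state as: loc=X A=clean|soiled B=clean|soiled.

loc=B A=clean B=clean

Right (#1): loc=B A=clean B=soiled
Left (#2): loc=A A=clean B=soiled
Right (#3): loc=B A=clean B=soiled
Suck (#4): loc=B A=clean B=clean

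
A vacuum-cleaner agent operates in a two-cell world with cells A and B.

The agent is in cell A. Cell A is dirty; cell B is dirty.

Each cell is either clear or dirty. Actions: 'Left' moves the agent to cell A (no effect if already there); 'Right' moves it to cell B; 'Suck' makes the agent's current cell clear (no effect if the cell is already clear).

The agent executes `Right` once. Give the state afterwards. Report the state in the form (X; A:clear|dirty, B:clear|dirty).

start: (A; A:dirty, B:dirty)
step 1/1 (Right): (B; A:dirty, B:dirty)

(B; A:dirty, B:dirty)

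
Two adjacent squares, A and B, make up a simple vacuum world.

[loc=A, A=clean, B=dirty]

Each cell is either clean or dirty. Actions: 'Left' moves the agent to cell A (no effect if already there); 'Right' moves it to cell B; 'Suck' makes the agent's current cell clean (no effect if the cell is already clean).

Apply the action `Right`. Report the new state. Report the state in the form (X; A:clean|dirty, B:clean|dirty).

start: (A; A:clean, B:dirty)
1) do Right; now (B; A:clean, B:dirty)

(B; A:clean, B:dirty)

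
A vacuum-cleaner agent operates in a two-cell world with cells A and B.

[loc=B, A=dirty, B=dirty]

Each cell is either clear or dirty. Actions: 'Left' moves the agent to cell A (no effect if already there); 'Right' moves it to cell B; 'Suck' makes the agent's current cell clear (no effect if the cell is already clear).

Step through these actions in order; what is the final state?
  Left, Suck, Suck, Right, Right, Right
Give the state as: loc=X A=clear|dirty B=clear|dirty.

t=1 Left ⇒ loc=A A=dirty B=dirty
t=2 Suck ⇒ loc=A A=clear B=dirty
t=3 Suck ⇒ loc=A A=clear B=dirty
t=4 Right ⇒ loc=B A=clear B=dirty
t=5 Right ⇒ loc=B A=clear B=dirty
t=6 Right ⇒ loc=B A=clear B=dirty

loc=B A=clear B=dirty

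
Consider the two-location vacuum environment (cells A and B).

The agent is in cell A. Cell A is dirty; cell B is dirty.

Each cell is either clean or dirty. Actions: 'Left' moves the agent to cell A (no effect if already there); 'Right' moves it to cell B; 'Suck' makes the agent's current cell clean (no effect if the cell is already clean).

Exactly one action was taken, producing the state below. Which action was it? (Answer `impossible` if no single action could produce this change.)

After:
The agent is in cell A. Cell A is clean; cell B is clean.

impossible

try  Left: (A; A:dirty, B:dirty)
try Right: (B; A:dirty, B:dirty)
try  Suck: (A; A:clean, B:dirty)
no single action produces the after-state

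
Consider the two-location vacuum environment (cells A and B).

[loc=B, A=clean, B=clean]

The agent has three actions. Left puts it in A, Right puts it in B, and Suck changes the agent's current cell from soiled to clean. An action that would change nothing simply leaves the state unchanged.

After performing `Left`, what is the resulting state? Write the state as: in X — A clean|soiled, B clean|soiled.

start: in B — A clean, B clean
Left (#1): in A — A clean, B clean

in A — A clean, B clean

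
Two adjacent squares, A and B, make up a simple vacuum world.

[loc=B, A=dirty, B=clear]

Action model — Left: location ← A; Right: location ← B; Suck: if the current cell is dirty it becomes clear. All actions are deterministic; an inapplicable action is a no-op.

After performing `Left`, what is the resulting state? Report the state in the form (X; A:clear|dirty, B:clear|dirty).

start: (B; A:dirty, B:clear)
step 1/1 (Left): (A; A:dirty, B:clear)

(A; A:dirty, B:clear)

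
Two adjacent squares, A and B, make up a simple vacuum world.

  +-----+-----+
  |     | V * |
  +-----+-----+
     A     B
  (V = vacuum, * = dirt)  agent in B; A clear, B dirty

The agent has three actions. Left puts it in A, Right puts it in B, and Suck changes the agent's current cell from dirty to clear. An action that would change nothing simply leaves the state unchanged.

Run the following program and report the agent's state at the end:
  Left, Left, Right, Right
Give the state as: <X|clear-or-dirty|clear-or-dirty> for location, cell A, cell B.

<B|clear|dirty>

[1] after Left: <A|clear|dirty>
[2] after Left: <A|clear|dirty>
[3] after Right: <B|clear|dirty>
[4] after Right: <B|clear|dirty>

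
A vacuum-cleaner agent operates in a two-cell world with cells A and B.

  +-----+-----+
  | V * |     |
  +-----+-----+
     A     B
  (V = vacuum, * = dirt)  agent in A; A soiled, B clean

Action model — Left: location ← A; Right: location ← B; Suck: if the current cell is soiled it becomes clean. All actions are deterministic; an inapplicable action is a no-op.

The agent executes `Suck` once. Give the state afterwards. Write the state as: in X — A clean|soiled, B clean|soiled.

start: in A — A soiled, B clean
step 1/1 (Suck): in A — A clean, B clean

in A — A clean, B clean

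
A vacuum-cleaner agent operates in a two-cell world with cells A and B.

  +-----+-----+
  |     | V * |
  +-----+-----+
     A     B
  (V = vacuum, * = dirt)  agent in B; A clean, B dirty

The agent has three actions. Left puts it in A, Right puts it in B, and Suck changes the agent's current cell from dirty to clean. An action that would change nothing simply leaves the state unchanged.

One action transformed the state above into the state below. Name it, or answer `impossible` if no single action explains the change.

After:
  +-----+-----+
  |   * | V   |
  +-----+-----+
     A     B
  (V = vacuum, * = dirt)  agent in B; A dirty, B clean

impossible

try  Left: (A; A:clean, B:dirty)
try Right: (B; A:clean, B:dirty)
try  Suck: (B; A:clean, B:clean)
no single action produces the after-state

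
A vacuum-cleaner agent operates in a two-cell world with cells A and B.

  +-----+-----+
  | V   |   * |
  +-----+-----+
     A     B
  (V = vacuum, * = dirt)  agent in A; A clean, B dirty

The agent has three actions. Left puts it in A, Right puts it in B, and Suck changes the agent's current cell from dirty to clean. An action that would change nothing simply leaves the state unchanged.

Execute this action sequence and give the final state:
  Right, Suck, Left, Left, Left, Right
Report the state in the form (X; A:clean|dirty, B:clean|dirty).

(B; A:clean, B:clean)

t=1 Right ⇒ (B; A:clean, B:dirty)
t=2 Suck ⇒ (B; A:clean, B:clean)
t=3 Left ⇒ (A; A:clean, B:clean)
t=4 Left ⇒ (A; A:clean, B:clean)
t=5 Left ⇒ (A; A:clean, B:clean)
t=6 Right ⇒ (B; A:clean, B:clean)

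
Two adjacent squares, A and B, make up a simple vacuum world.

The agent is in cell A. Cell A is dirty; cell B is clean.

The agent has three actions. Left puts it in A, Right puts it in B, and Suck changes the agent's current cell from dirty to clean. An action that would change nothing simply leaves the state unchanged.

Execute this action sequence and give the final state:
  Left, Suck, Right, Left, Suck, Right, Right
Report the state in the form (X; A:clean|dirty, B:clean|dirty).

(B; A:clean, B:clean)

1) do Left; now (A; A:dirty, B:clean)
2) do Suck; now (A; A:clean, B:clean)
3) do Right; now (B; A:clean, B:clean)
4) do Left; now (A; A:clean, B:clean)
5) do Suck; now (A; A:clean, B:clean)
6) do Right; now (B; A:clean, B:clean)
7) do Right; now (B; A:clean, B:clean)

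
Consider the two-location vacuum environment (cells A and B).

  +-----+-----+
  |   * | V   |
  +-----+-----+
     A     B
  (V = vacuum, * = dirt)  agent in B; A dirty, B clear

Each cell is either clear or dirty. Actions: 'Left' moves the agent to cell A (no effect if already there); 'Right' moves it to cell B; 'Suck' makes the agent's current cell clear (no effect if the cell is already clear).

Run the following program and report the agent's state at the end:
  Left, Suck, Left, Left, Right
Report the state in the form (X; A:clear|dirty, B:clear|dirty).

step 1/5 (Left): (A; A:dirty, B:clear)
step 2/5 (Suck): (A; A:clear, B:clear)
step 3/5 (Left): (A; A:clear, B:clear)
step 4/5 (Left): (A; A:clear, B:clear)
step 5/5 (Right): (B; A:clear, B:clear)

(B; A:clear, B:clear)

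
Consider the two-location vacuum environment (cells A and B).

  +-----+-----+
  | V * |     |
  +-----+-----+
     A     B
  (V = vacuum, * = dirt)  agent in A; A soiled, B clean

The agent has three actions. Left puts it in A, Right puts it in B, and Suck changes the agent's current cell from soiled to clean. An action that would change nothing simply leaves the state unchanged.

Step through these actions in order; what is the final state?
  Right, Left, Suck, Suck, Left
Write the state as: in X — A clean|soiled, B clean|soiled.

in A — A clean, B clean

Right (#1): in B — A soiled, B clean
Left (#2): in A — A soiled, B clean
Suck (#3): in A — A clean, B clean
Suck (#4): in A — A clean, B clean
Left (#5): in A — A clean, B clean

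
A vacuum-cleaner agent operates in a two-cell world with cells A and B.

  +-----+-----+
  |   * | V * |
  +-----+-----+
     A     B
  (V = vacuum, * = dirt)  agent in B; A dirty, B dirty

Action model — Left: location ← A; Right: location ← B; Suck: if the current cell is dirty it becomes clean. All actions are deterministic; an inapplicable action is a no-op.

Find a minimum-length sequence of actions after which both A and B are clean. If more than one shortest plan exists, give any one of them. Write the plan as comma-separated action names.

1) do Suck; now <B|dirty|clean>
2) do Left; now <A|dirty|clean>
3) do Suck; now <A|clean|clean>
min 3: Suck B + move + Suck A

Suck, Left, Suck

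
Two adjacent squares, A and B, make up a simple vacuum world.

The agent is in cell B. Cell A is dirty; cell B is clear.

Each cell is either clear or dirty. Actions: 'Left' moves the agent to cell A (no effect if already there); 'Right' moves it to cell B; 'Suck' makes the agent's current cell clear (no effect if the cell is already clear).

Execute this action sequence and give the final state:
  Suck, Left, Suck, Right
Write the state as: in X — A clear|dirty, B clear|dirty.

1) do Suck; now in B — A dirty, B clear
2) do Left; now in A — A dirty, B clear
3) do Suck; now in A — A clear, B clear
4) do Right; now in B — A clear, B clear

in B — A clear, B clear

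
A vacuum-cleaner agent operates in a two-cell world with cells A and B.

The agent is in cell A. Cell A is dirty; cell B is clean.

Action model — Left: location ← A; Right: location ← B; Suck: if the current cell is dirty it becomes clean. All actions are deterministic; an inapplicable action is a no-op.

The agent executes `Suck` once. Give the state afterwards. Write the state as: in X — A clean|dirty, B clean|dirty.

in A — A clean, B clean

start: in A — A dirty, B clean
Suck (#1): in A — A clean, B clean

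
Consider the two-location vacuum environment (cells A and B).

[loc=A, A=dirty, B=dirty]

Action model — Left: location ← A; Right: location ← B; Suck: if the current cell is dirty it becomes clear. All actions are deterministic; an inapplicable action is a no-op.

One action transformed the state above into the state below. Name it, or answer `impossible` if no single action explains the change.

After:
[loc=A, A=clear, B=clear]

try  Left: (A; A:dirty, B:dirty)
try Right: (B; A:dirty, B:dirty)
try  Suck: (A; A:clear, B:dirty)
no single action produces the after-state

impossible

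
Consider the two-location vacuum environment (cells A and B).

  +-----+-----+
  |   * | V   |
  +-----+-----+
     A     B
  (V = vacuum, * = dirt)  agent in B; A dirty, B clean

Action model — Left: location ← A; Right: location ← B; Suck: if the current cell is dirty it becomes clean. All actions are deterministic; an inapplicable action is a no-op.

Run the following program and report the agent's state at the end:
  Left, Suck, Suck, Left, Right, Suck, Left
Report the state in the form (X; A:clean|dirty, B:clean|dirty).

step 1/7 (Left): (A; A:dirty, B:clean)
step 2/7 (Suck): (A; A:clean, B:clean)
step 3/7 (Suck): (A; A:clean, B:clean)
step 4/7 (Left): (A; A:clean, B:clean)
step 5/7 (Right): (B; A:clean, B:clean)
step 6/7 (Suck): (B; A:clean, B:clean)
step 7/7 (Left): (A; A:clean, B:clean)

(A; A:clean, B:clean)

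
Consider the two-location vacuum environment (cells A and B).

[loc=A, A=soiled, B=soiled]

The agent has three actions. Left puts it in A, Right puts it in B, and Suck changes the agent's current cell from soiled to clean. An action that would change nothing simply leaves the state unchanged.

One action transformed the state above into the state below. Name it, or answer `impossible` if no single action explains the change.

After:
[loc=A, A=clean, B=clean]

impossible

try  Left: (A; A:soiled, B:soiled)
try Right: (B; A:soiled, B:soiled)
try  Suck: (A; A:clean, B:soiled)
no single action produces the after-state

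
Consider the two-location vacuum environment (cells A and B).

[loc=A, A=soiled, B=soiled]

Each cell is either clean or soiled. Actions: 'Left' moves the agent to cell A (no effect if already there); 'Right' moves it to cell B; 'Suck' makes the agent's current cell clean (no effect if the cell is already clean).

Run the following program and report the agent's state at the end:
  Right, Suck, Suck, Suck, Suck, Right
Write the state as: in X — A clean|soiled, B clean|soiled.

[1] after Right: in B — A soiled, B soiled
[2] after Suck: in B — A soiled, B clean
[3] after Suck: in B — A soiled, B clean
[4] after Suck: in B — A soiled, B clean
[5] after Suck: in B — A soiled, B clean
[6] after Right: in B — A soiled, B clean

in B — A soiled, B clean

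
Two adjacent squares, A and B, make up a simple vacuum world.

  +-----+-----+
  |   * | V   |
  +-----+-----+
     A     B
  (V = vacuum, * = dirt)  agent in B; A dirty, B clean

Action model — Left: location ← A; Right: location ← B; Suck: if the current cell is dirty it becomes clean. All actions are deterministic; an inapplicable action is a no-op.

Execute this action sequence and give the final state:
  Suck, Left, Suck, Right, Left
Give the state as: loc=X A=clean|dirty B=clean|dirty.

step 1/5 (Suck): loc=B A=dirty B=clean
step 2/5 (Left): loc=A A=dirty B=clean
step 3/5 (Suck): loc=A A=clean B=clean
step 4/5 (Right): loc=B A=clean B=clean
step 5/5 (Left): loc=A A=clean B=clean

loc=A A=clean B=clean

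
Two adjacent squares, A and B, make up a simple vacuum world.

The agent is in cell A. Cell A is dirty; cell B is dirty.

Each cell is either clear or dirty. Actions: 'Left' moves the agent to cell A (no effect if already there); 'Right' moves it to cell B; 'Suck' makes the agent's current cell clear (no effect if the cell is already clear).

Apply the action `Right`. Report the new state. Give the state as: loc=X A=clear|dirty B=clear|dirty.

loc=B A=dirty B=dirty

start: loc=A A=dirty B=dirty
Right (#1): loc=B A=dirty B=dirty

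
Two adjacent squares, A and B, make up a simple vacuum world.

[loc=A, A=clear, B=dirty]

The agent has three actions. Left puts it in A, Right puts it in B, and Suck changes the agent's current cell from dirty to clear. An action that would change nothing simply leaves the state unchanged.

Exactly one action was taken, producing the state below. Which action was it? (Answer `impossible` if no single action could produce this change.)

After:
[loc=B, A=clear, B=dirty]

try  Left: (A; A:clear, B:dirty)
try Right: (B; A:clear, B:dirty)  ← match
try  Suck: (A; A:clear, B:dirty)

Right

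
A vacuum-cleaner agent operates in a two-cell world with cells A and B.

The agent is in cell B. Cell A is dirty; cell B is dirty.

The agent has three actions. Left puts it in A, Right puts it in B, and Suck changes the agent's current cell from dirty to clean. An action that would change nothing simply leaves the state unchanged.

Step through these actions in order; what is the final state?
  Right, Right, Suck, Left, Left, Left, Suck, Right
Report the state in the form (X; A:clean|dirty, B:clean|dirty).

1. Right → (B; A:dirty, B:dirty)
2. Right → (B; A:dirty, B:dirty)
3. Suck → (B; A:dirty, B:clean)
4. Left → (A; A:dirty, B:clean)
5. Left → (A; A:dirty, B:clean)
6. Left → (A; A:dirty, B:clean)
7. Suck → (A; A:clean, B:clean)
8. Right → (B; A:clean, B:clean)

(B; A:clean, B:clean)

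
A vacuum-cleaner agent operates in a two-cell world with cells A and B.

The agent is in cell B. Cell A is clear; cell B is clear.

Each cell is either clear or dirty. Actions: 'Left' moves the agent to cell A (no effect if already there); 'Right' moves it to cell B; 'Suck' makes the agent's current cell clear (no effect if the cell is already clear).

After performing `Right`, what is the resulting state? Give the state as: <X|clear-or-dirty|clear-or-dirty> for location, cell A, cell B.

start: <B|clear|clear>
1) do Right; now <B|clear|clear>

<B|clear|clear>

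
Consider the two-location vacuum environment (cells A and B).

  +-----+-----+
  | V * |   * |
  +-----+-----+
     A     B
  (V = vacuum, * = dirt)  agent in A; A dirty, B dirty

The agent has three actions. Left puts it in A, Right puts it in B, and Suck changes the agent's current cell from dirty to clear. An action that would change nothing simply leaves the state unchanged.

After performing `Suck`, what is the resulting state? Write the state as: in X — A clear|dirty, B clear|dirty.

in A — A clear, B dirty

start: in A — A dirty, B dirty
[1] after Suck: in A — A clear, B dirty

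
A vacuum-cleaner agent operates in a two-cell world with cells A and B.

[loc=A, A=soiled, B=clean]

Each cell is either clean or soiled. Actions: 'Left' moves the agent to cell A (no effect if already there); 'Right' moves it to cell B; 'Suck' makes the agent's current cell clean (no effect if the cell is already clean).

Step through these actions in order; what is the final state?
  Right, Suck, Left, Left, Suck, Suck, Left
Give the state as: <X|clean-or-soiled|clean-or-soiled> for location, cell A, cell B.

step 1/7 (Right): <B|soiled|clean>
step 2/7 (Suck): <B|soiled|clean>
step 3/7 (Left): <A|soiled|clean>
step 4/7 (Left): <A|soiled|clean>
step 5/7 (Suck): <A|clean|clean>
step 6/7 (Suck): <A|clean|clean>
step 7/7 (Left): <A|clean|clean>

<A|clean|clean>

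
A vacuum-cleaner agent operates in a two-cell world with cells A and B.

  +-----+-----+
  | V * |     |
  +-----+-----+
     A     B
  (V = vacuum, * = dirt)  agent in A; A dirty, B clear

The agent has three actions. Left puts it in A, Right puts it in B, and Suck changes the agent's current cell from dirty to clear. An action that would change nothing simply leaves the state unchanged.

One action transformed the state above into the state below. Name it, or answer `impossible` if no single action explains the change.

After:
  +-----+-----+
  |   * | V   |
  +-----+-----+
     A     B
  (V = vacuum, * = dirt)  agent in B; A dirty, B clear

Right

try  Left: <A|dirty|clear>
try Right: <B|dirty|clear>  ← match
try  Suck: <A|clear|clear>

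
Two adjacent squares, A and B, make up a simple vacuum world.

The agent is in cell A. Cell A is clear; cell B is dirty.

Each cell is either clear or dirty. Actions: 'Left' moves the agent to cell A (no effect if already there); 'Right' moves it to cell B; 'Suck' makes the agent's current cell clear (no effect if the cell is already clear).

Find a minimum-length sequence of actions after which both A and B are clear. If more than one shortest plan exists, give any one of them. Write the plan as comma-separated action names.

[1] after Right: (B; A:clear, B:dirty)
[2] after Suck: (B; A:clear, B:clear)
min 2: go B then Suck

Right, Suck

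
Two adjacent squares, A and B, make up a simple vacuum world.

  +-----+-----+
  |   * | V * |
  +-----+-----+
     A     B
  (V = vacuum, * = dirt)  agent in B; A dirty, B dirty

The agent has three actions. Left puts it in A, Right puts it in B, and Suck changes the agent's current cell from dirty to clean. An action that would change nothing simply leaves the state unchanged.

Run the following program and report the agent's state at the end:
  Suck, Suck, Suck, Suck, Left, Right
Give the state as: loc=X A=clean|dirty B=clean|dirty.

loc=B A=dirty B=clean

step 1/6 (Suck): loc=B A=dirty B=clean
step 2/6 (Suck): loc=B A=dirty B=clean
step 3/6 (Suck): loc=B A=dirty B=clean
step 4/6 (Suck): loc=B A=dirty B=clean
step 5/6 (Left): loc=A A=dirty B=clean
step 6/6 (Right): loc=B A=dirty B=clean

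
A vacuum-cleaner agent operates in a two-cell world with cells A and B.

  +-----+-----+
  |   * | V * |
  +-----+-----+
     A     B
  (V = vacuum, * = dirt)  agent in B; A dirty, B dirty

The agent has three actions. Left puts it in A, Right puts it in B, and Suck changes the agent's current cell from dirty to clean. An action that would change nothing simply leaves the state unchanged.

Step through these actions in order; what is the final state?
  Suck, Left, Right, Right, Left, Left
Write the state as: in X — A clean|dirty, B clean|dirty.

step 1/6 (Suck): in B — A dirty, B clean
step 2/6 (Left): in A — A dirty, B clean
step 3/6 (Right): in B — A dirty, B clean
step 4/6 (Right): in B — A dirty, B clean
step 5/6 (Left): in A — A dirty, B clean
step 6/6 (Left): in A — A dirty, B clean

in A — A dirty, B clean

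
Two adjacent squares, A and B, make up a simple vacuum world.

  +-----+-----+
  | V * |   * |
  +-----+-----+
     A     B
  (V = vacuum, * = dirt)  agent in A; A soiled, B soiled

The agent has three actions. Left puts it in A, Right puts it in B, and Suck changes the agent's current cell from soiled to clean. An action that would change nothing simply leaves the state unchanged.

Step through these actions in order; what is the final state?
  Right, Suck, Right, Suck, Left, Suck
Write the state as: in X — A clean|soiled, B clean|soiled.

step 1/6 (Right): in B — A soiled, B soiled
step 2/6 (Suck): in B — A soiled, B clean
step 3/6 (Right): in B — A soiled, B clean
step 4/6 (Suck): in B — A soiled, B clean
step 5/6 (Left): in A — A soiled, B clean
step 6/6 (Suck): in A — A clean, B clean

in A — A clean, B clean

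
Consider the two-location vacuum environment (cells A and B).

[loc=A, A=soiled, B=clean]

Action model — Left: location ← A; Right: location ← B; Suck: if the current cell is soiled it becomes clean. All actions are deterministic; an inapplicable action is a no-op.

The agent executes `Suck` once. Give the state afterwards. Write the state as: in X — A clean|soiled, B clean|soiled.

in A — A clean, B clean

start: in A — A soiled, B clean
t=1 Suck ⇒ in A — A clean, B clean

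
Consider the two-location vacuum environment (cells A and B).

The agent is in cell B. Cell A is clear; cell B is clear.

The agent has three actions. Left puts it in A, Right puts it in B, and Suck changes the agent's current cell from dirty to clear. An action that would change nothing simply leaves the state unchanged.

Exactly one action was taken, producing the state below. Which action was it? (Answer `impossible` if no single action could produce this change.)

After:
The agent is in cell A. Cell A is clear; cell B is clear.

Left

try  Left: (A; A:clear, B:clear)  ← match
try Right: (B; A:clear, B:clear)
try  Suck: (B; A:clear, B:clear)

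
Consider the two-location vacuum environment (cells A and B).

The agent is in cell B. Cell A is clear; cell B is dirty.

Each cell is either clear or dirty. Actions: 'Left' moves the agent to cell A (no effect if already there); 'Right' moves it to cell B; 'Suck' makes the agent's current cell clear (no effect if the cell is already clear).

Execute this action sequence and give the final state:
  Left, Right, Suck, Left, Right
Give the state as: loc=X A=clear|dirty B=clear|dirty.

loc=B A=clear B=clear

[1] after Left: loc=A A=clear B=dirty
[2] after Right: loc=B A=clear B=dirty
[3] after Suck: loc=B A=clear B=clear
[4] after Left: loc=A A=clear B=clear
[5] after Right: loc=B A=clear B=clear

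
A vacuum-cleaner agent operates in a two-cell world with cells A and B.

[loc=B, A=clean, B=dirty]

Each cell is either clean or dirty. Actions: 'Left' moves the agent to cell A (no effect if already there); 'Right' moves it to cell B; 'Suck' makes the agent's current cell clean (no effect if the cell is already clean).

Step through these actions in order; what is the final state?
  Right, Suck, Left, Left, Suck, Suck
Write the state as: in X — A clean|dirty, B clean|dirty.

in A — A clean, B clean

[1] after Right: in B — A clean, B dirty
[2] after Suck: in B — A clean, B clean
[3] after Left: in A — A clean, B clean
[4] after Left: in A — A clean, B clean
[5] after Suck: in A — A clean, B clean
[6] after Suck: in A — A clean, B clean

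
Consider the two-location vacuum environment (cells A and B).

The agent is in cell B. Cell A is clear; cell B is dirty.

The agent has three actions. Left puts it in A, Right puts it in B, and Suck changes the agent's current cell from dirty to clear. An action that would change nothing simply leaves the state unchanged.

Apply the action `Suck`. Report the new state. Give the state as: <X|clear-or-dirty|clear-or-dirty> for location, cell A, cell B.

start: <B|clear|dirty>
Suck (#1): <B|clear|clear>

<B|clear|clear>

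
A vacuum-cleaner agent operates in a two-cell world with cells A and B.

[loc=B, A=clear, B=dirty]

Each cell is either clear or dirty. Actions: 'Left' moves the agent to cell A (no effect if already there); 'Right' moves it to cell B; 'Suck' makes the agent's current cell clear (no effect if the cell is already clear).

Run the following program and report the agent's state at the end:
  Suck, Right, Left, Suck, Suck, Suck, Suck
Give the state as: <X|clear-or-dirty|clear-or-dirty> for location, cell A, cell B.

1. Suck → <B|clear|clear>
2. Right → <B|clear|clear>
3. Left → <A|clear|clear>
4. Suck → <A|clear|clear>
5. Suck → <A|clear|clear>
6. Suck → <A|clear|clear>
7. Suck → <A|clear|clear>

<A|clear|clear>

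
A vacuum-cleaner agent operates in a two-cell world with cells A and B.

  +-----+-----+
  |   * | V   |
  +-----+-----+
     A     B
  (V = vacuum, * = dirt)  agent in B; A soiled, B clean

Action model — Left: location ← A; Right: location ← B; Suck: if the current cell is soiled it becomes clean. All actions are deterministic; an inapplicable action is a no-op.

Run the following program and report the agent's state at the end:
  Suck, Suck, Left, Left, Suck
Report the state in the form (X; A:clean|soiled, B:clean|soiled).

(A; A:clean, B:clean)

Suck (#1): (B; A:soiled, B:clean)
Suck (#2): (B; A:soiled, B:clean)
Left (#3): (A; A:soiled, B:clean)
Left (#4): (A; A:soiled, B:clean)
Suck (#5): (A; A:clean, B:clean)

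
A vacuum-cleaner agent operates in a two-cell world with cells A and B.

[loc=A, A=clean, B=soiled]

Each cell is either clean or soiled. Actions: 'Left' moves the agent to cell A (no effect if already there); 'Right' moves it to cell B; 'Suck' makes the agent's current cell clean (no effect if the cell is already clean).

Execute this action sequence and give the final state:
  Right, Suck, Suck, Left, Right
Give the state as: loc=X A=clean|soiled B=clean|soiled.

loc=B A=clean B=clean

Right (#1): loc=B A=clean B=soiled
Suck (#2): loc=B A=clean B=clean
Suck (#3): loc=B A=clean B=clean
Left (#4): loc=A A=clean B=clean
Right (#5): loc=B A=clean B=clean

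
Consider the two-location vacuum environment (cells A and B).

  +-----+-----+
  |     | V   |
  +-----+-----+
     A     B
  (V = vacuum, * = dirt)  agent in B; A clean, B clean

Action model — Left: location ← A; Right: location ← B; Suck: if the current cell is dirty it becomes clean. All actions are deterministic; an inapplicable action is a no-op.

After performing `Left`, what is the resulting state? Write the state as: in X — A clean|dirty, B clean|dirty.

start: in B — A clean, B clean
t=1 Left ⇒ in A — A clean, B clean

in A — A clean, B clean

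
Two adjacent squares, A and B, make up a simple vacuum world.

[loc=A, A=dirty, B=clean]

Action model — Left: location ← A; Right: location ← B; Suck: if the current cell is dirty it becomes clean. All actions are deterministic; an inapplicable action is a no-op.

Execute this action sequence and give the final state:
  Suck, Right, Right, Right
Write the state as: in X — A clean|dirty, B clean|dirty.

in B — A clean, B clean

t=1 Suck ⇒ in A — A clean, B clean
t=2 Right ⇒ in B — A clean, B clean
t=3 Right ⇒ in B — A clean, B clean
t=4 Right ⇒ in B — A clean, B clean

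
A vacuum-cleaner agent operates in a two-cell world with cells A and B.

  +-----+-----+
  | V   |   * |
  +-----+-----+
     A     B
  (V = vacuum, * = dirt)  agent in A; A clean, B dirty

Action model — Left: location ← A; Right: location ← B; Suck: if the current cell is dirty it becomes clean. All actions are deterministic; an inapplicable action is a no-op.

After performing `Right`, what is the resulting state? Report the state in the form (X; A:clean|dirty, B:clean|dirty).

start: (A; A:clean, B:dirty)
Right (#1): (B; A:clean, B:dirty)

(B; A:clean, B:dirty)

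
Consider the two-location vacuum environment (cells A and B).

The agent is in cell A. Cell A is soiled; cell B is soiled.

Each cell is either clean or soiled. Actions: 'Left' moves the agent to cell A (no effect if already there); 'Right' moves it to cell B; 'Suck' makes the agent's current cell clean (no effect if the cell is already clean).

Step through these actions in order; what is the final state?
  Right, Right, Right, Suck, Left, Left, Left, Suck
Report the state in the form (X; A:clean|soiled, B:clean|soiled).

(A; A:clean, B:clean)

t=1 Right ⇒ (B; A:soiled, B:soiled)
t=2 Right ⇒ (B; A:soiled, B:soiled)
t=3 Right ⇒ (B; A:soiled, B:soiled)
t=4 Suck ⇒ (B; A:soiled, B:clean)
t=5 Left ⇒ (A; A:soiled, B:clean)
t=6 Left ⇒ (A; A:soiled, B:clean)
t=7 Left ⇒ (A; A:soiled, B:clean)
t=8 Suck ⇒ (A; A:clean, B:clean)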